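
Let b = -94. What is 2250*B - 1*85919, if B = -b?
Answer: 125581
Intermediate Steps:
B = 94 (B = -1*(-94) = 94)
2250*B - 1*85919 = 2250*94 - 1*85919 = 211500 - 85919 = 125581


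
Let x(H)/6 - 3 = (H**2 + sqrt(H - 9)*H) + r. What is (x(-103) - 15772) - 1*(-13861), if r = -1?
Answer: 61755 - 2472*I*sqrt(7) ≈ 61755.0 - 6540.3*I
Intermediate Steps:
x(H) = 12 + 6*H**2 + 6*H*sqrt(-9 + H) (x(H) = 18 + 6*((H**2 + sqrt(H - 9)*H) - 1) = 18 + 6*((H**2 + sqrt(-9 + H)*H) - 1) = 18 + 6*((H**2 + H*sqrt(-9 + H)) - 1) = 18 + 6*(-1 + H**2 + H*sqrt(-9 + H)) = 18 + (-6 + 6*H**2 + 6*H*sqrt(-9 + H)) = 12 + 6*H**2 + 6*H*sqrt(-9 + H))
(x(-103) - 15772) - 1*(-13861) = ((12 + 6*(-103)**2 + 6*(-103)*sqrt(-9 - 103)) - 15772) - 1*(-13861) = ((12 + 6*10609 + 6*(-103)*sqrt(-112)) - 15772) + 13861 = ((12 + 63654 + 6*(-103)*(4*I*sqrt(7))) - 15772) + 13861 = ((12 + 63654 - 2472*I*sqrt(7)) - 15772) + 13861 = ((63666 - 2472*I*sqrt(7)) - 15772) + 13861 = (47894 - 2472*I*sqrt(7)) + 13861 = 61755 - 2472*I*sqrt(7)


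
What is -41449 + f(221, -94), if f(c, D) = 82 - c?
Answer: -41588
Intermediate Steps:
-41449 + f(221, -94) = -41449 + (82 - 1*221) = -41449 + (82 - 221) = -41449 - 139 = -41588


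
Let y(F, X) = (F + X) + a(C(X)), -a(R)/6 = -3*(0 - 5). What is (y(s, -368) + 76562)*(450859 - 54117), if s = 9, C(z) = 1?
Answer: 30197223846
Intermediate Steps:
a(R) = -90 (a(R) = -(-18)*(0 - 5) = -(-18)*(-5) = -6*15 = -90)
y(F, X) = -90 + F + X (y(F, X) = (F + X) - 90 = -90 + F + X)
(y(s, -368) + 76562)*(450859 - 54117) = ((-90 + 9 - 368) + 76562)*(450859 - 54117) = (-449 + 76562)*396742 = 76113*396742 = 30197223846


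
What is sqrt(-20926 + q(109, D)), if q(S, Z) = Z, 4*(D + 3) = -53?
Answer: I*sqrt(83769)/2 ≈ 144.71*I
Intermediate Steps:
D = -65/4 (D = -3 + (1/4)*(-53) = -3 - 53/4 = -65/4 ≈ -16.250)
sqrt(-20926 + q(109, D)) = sqrt(-20926 - 65/4) = sqrt(-83769/4) = I*sqrt(83769)/2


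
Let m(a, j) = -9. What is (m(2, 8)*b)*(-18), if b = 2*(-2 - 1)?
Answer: -972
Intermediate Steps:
b = -6 (b = 2*(-3) = -6)
(m(2, 8)*b)*(-18) = -9*(-6)*(-18) = 54*(-18) = -972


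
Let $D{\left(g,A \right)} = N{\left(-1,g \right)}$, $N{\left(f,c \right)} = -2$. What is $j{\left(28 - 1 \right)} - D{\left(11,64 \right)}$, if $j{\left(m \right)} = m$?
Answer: $29$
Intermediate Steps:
$D{\left(g,A \right)} = -2$
$j{\left(28 - 1 \right)} - D{\left(11,64 \right)} = \left(28 - 1\right) - -2 = 27 + 2 = 29$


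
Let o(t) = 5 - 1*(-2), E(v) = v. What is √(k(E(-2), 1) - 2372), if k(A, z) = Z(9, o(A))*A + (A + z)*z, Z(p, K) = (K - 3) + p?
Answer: I*√2399 ≈ 48.98*I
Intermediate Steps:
o(t) = 7 (o(t) = 5 + 2 = 7)
Z(p, K) = -3 + K + p (Z(p, K) = (-3 + K) + p = -3 + K + p)
k(A, z) = 13*A + z*(A + z) (k(A, z) = (-3 + 7 + 9)*A + (A + z)*z = 13*A + z*(A + z))
√(k(E(-2), 1) - 2372) = √((1² + 13*(-2) - 2*1) - 2372) = √((1 - 26 - 2) - 2372) = √(-27 - 2372) = √(-2399) = I*√2399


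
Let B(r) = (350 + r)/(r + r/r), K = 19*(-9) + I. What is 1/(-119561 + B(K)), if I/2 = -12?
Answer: -194/23194989 ≈ -8.3639e-6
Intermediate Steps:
I = -24 (I = 2*(-12) = -24)
K = -195 (K = 19*(-9) - 24 = -171 - 24 = -195)
B(r) = (350 + r)/(1 + r) (B(r) = (350 + r)/(r + 1) = (350 + r)/(1 + r))
1/(-119561 + B(K)) = 1/(-119561 + (350 - 195)/(1 - 195)) = 1/(-119561 + 155/(-194)) = 1/(-119561 - 1/194*155) = 1/(-119561 - 155/194) = 1/(-23194989/194) = -194/23194989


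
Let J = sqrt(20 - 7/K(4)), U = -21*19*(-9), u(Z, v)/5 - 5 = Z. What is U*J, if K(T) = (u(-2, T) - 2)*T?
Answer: 3591*sqrt(13429)/26 ≈ 16005.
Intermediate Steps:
u(Z, v) = 25 + 5*Z
K(T) = 13*T (K(T) = ((25 + 5*(-2)) - 2)*T = ((25 - 10) - 2)*T = (15 - 2)*T = 13*T)
U = 3591 (U = -399*(-9) = 3591)
J = sqrt(13429)/26 (J = sqrt(20 - 7/(13*4)) = sqrt(20 - 7/52) = sqrt(1033/52) = sqrt(13429)/26 ≈ 4.4571)
U*J = 3591*(sqrt(13429)/26) = 3591*sqrt(13429)/26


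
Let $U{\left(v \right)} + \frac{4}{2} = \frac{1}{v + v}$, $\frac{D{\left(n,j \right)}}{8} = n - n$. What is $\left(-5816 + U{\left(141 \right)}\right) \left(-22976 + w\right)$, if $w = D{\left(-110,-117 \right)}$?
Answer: $\frac{18848074400}{141} \approx 1.3367 \cdot 10^{8}$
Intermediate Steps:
$D{\left(n,j \right)} = 0$ ($D{\left(n,j \right)} = 8 \left(n - n\right) = 8 \cdot 0 = 0$)
$w = 0$
$U{\left(v \right)} = -2 + \frac{1}{2 v}$ ($U{\left(v \right)} = -2 + \frac{1}{v + v} = -2 + \frac{1}{2 v}$)
$\left(-5816 + U{\left(141 \right)}\right) \left(-22976 + w\right) = \left(-5816 - \left(2 - \frac{1}{2 \cdot 141}\right)\right) \left(-22976 + 0\right) = \left(-5816 + \left(-2 + \frac{1}{2} \cdot \frac{1}{141}\right)\right) \left(-22976\right) = \left(-5816 + \left(-2 + \frac{1}{282}\right)\right) \left(-22976\right) = \left(-5816 - \frac{563}{282}\right) \left(-22976\right) = \left(- \frac{1640675}{282}\right) \left(-22976\right) = \frac{18848074400}{141}$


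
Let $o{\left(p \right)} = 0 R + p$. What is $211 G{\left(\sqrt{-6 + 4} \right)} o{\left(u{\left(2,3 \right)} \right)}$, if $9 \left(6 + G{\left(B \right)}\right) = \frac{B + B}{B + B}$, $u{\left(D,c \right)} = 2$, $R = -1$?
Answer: $- \frac{22366}{9} \approx -2485.1$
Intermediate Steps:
$o{\left(p \right)} = p$ ($o{\left(p \right)} = 0 \left(-1\right) + p = 0 + p = p$)
$G{\left(B \right)} = - \frac{53}{9}$ ($G{\left(B \right)} = -6 + \frac{\left(B + B\right) \frac{1}{B + B}}{9} = -6 + \frac{2 B \frac{1}{2 B}}{9} = -6 + \frac{1}{9} \cdot 1 = -6 + \frac{1}{9} = - \frac{53}{9}$)
$211 G{\left(\sqrt{-6 + 4} \right)} o{\left(u{\left(2,3 \right)} \right)} = 211 \left(- \frac{53}{9}\right) 2 = \left(- \frac{11183}{9}\right) 2 = - \frac{22366}{9}$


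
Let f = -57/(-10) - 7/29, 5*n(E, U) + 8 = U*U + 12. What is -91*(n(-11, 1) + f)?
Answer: -170443/290 ≈ -587.73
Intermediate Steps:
n(E, U) = ⅘ + U²/5 (n(E, U) = -8/5 + (U*U + 12)/5 = -8/5 + (U² + 12)/5 = -8/5 + (12 + U²)/5 = -8/5 + (12/5 + U²/5) = ⅘ + U²/5)
f = 1583/290 (f = -57*(-⅒) - 7*1/29 = 57/10 - 7/29 = 1583/290 ≈ 5.4586)
-91*(n(-11, 1) + f) = -91*((⅘ + (⅕)*1²) + 1583/290) = -91*((⅘ + (⅕)*1) + 1583/290) = -91*((⅘ + ⅕) + 1583/290) = -91*(1 + 1583/290) = -91*1873/290 = -170443/290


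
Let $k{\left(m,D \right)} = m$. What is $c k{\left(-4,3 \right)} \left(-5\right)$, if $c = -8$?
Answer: $-160$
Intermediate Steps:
$c k{\left(-4,3 \right)} \left(-5\right) = \left(-8\right) \left(-4\right) \left(-5\right) = 32 \left(-5\right) = -160$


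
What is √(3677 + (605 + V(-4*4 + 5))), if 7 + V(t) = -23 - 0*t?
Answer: 2*√1063 ≈ 65.207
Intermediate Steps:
V(t) = -30 (V(t) = -7 + (-23 - 0*t) = -7 + (-23 - 1*0) = -7 + (-23 + 0) = -7 - 23 = -30)
√(3677 + (605 + V(-4*4 + 5))) = √(3677 + (605 - 30)) = √(3677 + 575) = √4252 = 2*√1063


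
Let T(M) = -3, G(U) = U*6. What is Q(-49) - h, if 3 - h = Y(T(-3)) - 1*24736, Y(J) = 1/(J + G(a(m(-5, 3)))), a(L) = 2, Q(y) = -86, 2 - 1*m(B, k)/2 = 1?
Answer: -223424/9 ≈ -24825.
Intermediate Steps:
m(B, k) = 2 (m(B, k) = 4 - 2*1 = 4 - 2 = 2)
G(U) = 6*U
Y(J) = 1/(12 + J) (Y(J) = 1/(J + 6*2) = 1/(J + 12) = 1/(12 + J))
h = 222650/9 (h = 3 - (1/(12 - 3) - 1*24736) = 3 - (1/9 - 24736) = 3 - (⅑ - 24736) = 3 - 1*(-222623/9) = 3 + 222623/9 = 222650/9 ≈ 24739.)
Q(-49) - h = -86 - 1*222650/9 = -86 - 222650/9 = -223424/9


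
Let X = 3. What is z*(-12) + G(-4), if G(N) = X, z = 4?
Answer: -45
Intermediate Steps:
G(N) = 3
z*(-12) + G(-4) = 4*(-12) + 3 = -48 + 3 = -45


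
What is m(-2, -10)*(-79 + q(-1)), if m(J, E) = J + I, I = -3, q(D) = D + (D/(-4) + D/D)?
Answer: 1575/4 ≈ 393.75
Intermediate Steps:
q(D) = 1 + 3*D/4 (q(D) = D + (D*(-¼) + 1) = D + (-D/4 + 1) = D + (1 - D/4) = 1 + 3*D/4)
m(J, E) = -3 + J (m(J, E) = J - 3 = -3 + J)
m(-2, -10)*(-79 + q(-1)) = (-3 - 2)*(-79 + (1 + (¾)*(-1))) = -5*(-79 + (1 - ¾)) = -5*(-79 + ¼) = -5*(-315/4) = 1575/4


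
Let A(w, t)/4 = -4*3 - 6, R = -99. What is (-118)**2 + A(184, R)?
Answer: 13852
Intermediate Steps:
A(w, t) = -72 (A(w, t) = 4*(-4*3 - 6) = 4*(-12 - 6) = 4*(-18) = -72)
(-118)**2 + A(184, R) = (-118)**2 - 72 = 13924 - 72 = 13852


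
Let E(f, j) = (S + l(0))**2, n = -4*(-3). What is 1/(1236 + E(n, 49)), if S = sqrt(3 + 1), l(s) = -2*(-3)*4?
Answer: 1/1912 ≈ 0.00052301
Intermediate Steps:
l(s) = 24 (l(s) = 6*4 = 24)
S = 2 (S = sqrt(4) = 2)
n = 12
E(f, j) = 676 (E(f, j) = (2 + 24)**2 = 26**2 = 676)
1/(1236 + E(n, 49)) = 1/(1236 + 676) = 1/1912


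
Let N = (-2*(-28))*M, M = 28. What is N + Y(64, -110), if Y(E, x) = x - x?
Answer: 1568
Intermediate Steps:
Y(E, x) = 0
N = 1568 (N = -2*(-28)*28 = 56*28 = 1568)
N + Y(64, -110) = 1568 + 0 = 1568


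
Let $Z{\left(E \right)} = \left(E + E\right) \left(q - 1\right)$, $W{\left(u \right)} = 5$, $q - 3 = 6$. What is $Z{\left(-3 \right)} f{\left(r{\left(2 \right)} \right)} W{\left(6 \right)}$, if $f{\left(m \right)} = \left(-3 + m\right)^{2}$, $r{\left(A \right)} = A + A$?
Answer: $-240$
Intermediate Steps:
$q = 9$ ($q = 3 + 6 = 9$)
$Z{\left(E \right)} = 16 E$ ($Z{\left(E \right)} = \left(E + E\right) \left(9 - 1\right) = 2 E 8 = 16 E$)
$r{\left(A \right)} = 2 A$
$Z{\left(-3 \right)} f{\left(r{\left(2 \right)} \right)} W{\left(6 \right)} = 16 \left(-3\right) \left(-3 + 2 \cdot 2\right)^{2} \cdot 5 = - 48 \left(-3 + 4\right)^{2} \cdot 5 = - 48 \cdot 1^{2} \cdot 5 = \left(-48\right) 1 \cdot 5 = \left(-48\right) 5 = -240$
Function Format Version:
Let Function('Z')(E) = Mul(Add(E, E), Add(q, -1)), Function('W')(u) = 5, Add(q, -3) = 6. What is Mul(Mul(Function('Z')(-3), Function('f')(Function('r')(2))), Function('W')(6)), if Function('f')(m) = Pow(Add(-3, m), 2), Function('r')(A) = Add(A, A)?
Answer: -240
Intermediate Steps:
q = 9 (q = Add(3, 6) = 9)
Function('Z')(E) = Mul(16, E) (Function('Z')(E) = Mul(Add(E, E), Add(9, -1)) = Mul(Mul(2, E), 8) = Mul(16, E))
Function('r')(A) = Mul(2, A)
Mul(Mul(Function('Z')(-3), Function('f')(Function('r')(2))), Function('W')(6)) = Mul(Mul(Mul(16, -3), Pow(Add(-3, Mul(2, 2)), 2)), 5) = Mul(Mul(-48, Pow(Add(-3, 4), 2)), 5) = Mul(Mul(-48, Pow(1, 2)), 5) = Mul(Mul(-48, 1), 5) = Mul(-48, 5) = -240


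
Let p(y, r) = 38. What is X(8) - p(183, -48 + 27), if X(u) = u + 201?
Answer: 171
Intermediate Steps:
X(u) = 201 + u
X(8) - p(183, -48 + 27) = (201 + 8) - 1*38 = 209 - 38 = 171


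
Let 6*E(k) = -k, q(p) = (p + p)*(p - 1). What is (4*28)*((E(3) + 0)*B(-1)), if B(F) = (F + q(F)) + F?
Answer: -112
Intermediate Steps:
q(p) = 2*p*(-1 + p) (q(p) = (2*p)*(-1 + p) = 2*p*(-1 + p))
E(k) = -k/6 (E(k) = (-k)/6 = -k/6)
B(F) = 2*F + 2*F*(-1 + F) (B(F) = (F + 2*F*(-1 + F)) + F = 2*F + 2*F*(-1 + F))
(4*28)*((E(3) + 0)*B(-1)) = (4*28)*((-⅙*3 + 0)*(2*(-1)²)) = 112*((-½ + 0)*(2*1)) = 112*(-½*2) = 112*(-1) = -112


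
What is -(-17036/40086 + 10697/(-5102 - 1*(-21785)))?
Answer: -24098059/111459123 ≈ -0.21621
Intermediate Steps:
-(-17036/40086 + 10697/(-5102 - 1*(-21785))) = -(-17036*1/40086 + 10697/(-5102 + 21785)) = -(-8518/20043 + 10697/16683) = -1*24098059/111459123 = -24098059/111459123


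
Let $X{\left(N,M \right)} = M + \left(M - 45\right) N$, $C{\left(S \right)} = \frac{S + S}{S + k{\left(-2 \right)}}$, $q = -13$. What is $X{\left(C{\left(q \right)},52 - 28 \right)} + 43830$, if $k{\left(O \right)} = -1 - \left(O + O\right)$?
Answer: $\frac{218997}{5} \approx 43799.0$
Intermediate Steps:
$k{\left(O \right)} = -1 - 2 O$
$C{\left(S \right)} = \frac{2 S}{3 + S}$ ($C{\left(S \right)} = \frac{S + S}{S - -3} = \frac{2 S}{S + \left(-1 + 4\right)} = \frac{2 S}{S + 3} = \frac{2 S}{3 + S}$)
$X{\left(N,M \right)} = M + N \left(-45 + M\right)$ ($X{\left(N,M \right)} = M + \left(-45 + M\right) N = M + N \left(-45 + M\right)$)
$X{\left(C{\left(q \right)},52 - 28 \right)} + 43830 = \left(\left(52 - 28\right) - 45 \cdot 2 \left(-13\right) \frac{1}{3 - 13} + \left(52 - 28\right) 2 \left(-13\right) \frac{1}{3 - 13}\right) + 43830 = \left(\left(52 - 28\right) - 45 \cdot 2 \left(-13\right) \frac{1}{-10} + \left(52 - 28\right) 2 \left(-13\right) \frac{1}{-10}\right) + 43830 = \left(24 - 45 \cdot 2 \left(-13\right) \left(- \frac{1}{10}\right) + 24 \cdot 2 \left(-13\right) \left(- \frac{1}{10}\right)\right) + 43830 = \left(24 - 117 + 24 \cdot \frac{13}{5}\right) + 43830 = \left(24 - 117 + \frac{312}{5}\right) + 43830 = - \frac{153}{5} + 43830 = \frac{218997}{5}$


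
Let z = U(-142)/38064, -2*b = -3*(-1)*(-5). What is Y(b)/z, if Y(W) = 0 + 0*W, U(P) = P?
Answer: 0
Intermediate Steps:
b = 15/2 (b = -(-3*(-1))*(-5)/2 = -3*(-5)/2 = -1/2*(-15) = 15/2 ≈ 7.5000)
Y(W) = 0 (Y(W) = 0 + 0 = 0)
z = -71/19032 (z = -142/38064 = -142*1/38064 = -71/19032 ≈ -0.0037306)
Y(b)/z = 0/(-71/19032) = 0*(-19032/71) = 0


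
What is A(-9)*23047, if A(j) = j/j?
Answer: 23047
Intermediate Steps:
A(j) = 1
A(-9)*23047 = 1*23047 = 23047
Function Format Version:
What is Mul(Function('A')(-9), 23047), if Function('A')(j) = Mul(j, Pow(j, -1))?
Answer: 23047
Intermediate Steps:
Function('A')(j) = 1
Mul(Function('A')(-9), 23047) = Mul(1, 23047) = 23047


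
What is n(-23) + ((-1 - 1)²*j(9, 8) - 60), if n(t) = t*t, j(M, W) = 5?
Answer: 489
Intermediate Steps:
n(t) = t²
n(-23) + ((-1 - 1)²*j(9, 8) - 60) = (-23)² + ((-1 - 1)²*5 - 60) = 529 + ((-2)²*5 - 60) = 529 + (4*5 - 60) = 529 + (20 - 60) = 529 - 40 = 489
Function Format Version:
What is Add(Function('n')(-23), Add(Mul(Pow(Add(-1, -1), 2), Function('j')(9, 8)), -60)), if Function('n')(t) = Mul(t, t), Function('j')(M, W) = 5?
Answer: 489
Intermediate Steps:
Function('n')(t) = Pow(t, 2)
Add(Function('n')(-23), Add(Mul(Pow(Add(-1, -1), 2), Function('j')(9, 8)), -60)) = Add(Pow(-23, 2), Add(Mul(Pow(Add(-1, -1), 2), 5), -60)) = Add(529, Add(Mul(Pow(-2, 2), 5), -60)) = Add(529, Add(Mul(4, 5), -60)) = Add(529, Add(20, -60)) = Add(529, -40) = 489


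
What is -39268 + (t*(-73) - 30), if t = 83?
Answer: -45357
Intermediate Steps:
-39268 + (t*(-73) - 30) = -39268 + (83*(-73) - 30) = -39268 + (-6059 - 30) = -39268 - 6089 = -45357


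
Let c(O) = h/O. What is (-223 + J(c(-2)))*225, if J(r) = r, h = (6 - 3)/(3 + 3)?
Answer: -200925/4 ≈ -50231.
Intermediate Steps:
h = 1/2 (h = 3/6 = 3*(1/6) = 1/2 ≈ 0.50000)
c(O) = 1/(2*O)
(-223 + J(c(-2)))*225 = (-223 + (1/2)/(-2))*225 = (-223 + (1/2)*(-1/2))*225 = (-223 - 1/4)*225 = -893/4*225 = -200925/4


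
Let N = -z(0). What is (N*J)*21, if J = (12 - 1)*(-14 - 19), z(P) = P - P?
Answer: 0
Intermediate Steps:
z(P) = 0
J = -363 (J = 11*(-33) = -363)
N = 0 (N = -1*0 = 0)
(N*J)*21 = (0*(-363))*21 = 0*21 = 0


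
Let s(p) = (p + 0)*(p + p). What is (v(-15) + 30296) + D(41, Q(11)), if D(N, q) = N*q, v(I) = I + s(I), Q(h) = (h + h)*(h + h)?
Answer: 50575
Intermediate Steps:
s(p) = 2*p**2 (s(p) = p*(2*p) = 2*p**2)
Q(h) = 4*h**2 (Q(h) = (2*h)*(2*h) = 4*h**2)
v(I) = I + 2*I**2
(v(-15) + 30296) + D(41, Q(11)) = (-15*(1 + 2*(-15)) + 30296) + 41*(4*11**2) = (-15*(1 - 30) + 30296) + 41*(4*121) = (-15*(-29) + 30296) + 41*484 = (435 + 30296) + 19844 = 30731 + 19844 = 50575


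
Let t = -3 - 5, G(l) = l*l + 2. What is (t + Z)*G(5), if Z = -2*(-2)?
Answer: -108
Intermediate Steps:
G(l) = 2 + l² (G(l) = l² + 2 = 2 + l²)
Z = 4
t = -8
(t + Z)*G(5) = (-8 + 4)*(2 + 5²) = -4*(2 + 25) = -4*27 = -108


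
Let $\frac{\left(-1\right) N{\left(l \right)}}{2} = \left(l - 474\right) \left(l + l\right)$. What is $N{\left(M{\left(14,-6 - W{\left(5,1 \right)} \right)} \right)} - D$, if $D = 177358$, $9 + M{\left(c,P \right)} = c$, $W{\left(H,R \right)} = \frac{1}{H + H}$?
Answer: $-167978$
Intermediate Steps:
$W{\left(H,R \right)} = \frac{1}{2 H}$
$M{\left(c,P \right)} = -9 + c$
$N{\left(l \right)} = - 4 l \left(-474 + l\right)$ ($N{\left(l \right)} = - 2 \left(l - 474\right) \left(l + l\right) = - 2 \left(-474 + l\right) 2 l = - 2 \cdot 2 l \left(-474 + l\right) = - 4 l \left(-474 + l\right)$)
$N{\left(M{\left(14,-6 - W{\left(5,1 \right)} \right)} \right)} - D = 4 \left(-9 + 14\right) \left(474 - \left(-9 + 14\right)\right) - 177358 = 4 \cdot 5 \left(474 - 5\right) - 177358 = 4 \cdot 5 \cdot 469 - 177358 = 9380 - 177358 = -167978$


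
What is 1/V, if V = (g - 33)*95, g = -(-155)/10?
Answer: -2/3325 ≈ -0.00060150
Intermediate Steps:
g = 31/2 (g = -(-155)/10 = -31*(-1/2) = 31/2 ≈ 15.500)
V = -3325/2 (V = (31/2 - 33)*95 = -35/2*95 = -3325/2 ≈ -1662.5)
1/V = 1/(-3325/2) = -2/3325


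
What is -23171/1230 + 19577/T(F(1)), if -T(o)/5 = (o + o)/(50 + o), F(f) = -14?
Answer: 43181281/8610 ≈ 5015.3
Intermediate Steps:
T(o) = -10*o/(50 + o) (T(o) = -5*(o + o)/(50 + o) = -5*2*o/(50 + o) = -10*o/(50 + o))
-23171/1230 + 19577/T(F(1)) = -23171/1230 + 19577/((-10*(-14)/(50 - 14))) = -23171*1/1230 + 19577/((-10*(-14)/36)) = -23171/1230 + 19577/((-10*(-14)*1/36)) = -23171/1230 + 19577/(35/9) = -23171/1230 + 19577*(9/35) = -23171/1230 + 176193/35 = 43181281/8610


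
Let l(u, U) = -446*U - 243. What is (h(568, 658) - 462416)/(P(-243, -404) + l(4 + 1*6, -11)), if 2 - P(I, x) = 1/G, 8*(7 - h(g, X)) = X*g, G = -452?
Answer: -230125404/2108581 ≈ -109.14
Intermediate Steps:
h(g, X) = 7 - X*g/8
P(I, x) = 905/452 (P(I, x) = 2 - 1/(-452) = 2 - 1*(-1/452) = 2 + 1/452 = 905/452)
l(u, U) = -243 - 446*U
(h(568, 658) - 462416)/(P(-243, -404) + l(4 + 1*6, -11)) = ((7 - 1/8*658*568) - 462416)/(905/452 + (-243 - 446*(-11))) = ((7 - 46718) - 462416)/(905/452 + (-243 + 4906)) = (-46711 - 462416)/(905/452 + 4663) = -509127/2108581/452 = -509127*452/2108581 = -230125404/2108581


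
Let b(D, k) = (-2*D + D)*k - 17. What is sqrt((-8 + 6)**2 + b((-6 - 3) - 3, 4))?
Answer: sqrt(35) ≈ 5.9161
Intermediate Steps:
b(D, k) = -17 - D*k (b(D, k) = (-D)*k - 17 = -D*k - 17 = -17 - D*k)
sqrt((-8 + 6)**2 + b((-6 - 3) - 3, 4)) = sqrt((-8 + 6)**2 + (-17 - 1*((-6 - 3) - 3)*4)) = sqrt((-2)**2 + (-17 - 1*(-9 - 3)*4)) = sqrt(4 + (-17 - 1*(-12)*4)) = sqrt(4 + (-17 + 48)) = sqrt(4 + 31) = sqrt(35)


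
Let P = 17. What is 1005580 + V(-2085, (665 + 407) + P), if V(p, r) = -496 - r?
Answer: 1003995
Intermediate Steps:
1005580 + V(-2085, (665 + 407) + P) = 1005580 + (-496 - ((665 + 407) + 17)) = 1005580 + (-496 - (1072 + 17)) = 1005580 + (-496 - 1*1089) = 1005580 + (-496 - 1089) = 1005580 - 1585 = 1003995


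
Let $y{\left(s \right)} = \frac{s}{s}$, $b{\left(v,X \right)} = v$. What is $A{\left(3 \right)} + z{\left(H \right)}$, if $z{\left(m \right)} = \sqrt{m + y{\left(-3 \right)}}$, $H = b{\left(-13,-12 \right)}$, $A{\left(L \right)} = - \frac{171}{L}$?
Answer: $-57 + 2 i \sqrt{3} \approx -57.0 + 3.4641 i$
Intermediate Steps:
$y{\left(s \right)} = 1$
$H = -13$
$z{\left(m \right)} = \sqrt{1 + m}$ ($z{\left(m \right)} = \sqrt{m + 1} = \sqrt{1 + m}$)
$A{\left(3 \right)} + z{\left(H \right)} = - \frac{171}{3} + \sqrt{1 - 13} = \left(-171\right) \frac{1}{3} + \sqrt{-12} = -57 + 2 i \sqrt{3}$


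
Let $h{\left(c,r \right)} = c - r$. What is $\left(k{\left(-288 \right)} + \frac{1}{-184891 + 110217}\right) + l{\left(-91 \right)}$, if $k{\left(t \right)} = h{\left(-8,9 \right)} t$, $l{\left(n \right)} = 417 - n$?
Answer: $\frac{403538295}{74674} \approx 5404.0$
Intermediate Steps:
$k{\left(t \right)} = - 17 t$ ($k{\left(t \right)} = \left(-8 - 9\right) t = - 17 t$)
$\left(k{\left(-288 \right)} + \frac{1}{-184891 + 110217}\right) + l{\left(-91 \right)} = \left(\left(-17\right) \left(-288\right) + \frac{1}{-184891 + 110217}\right) + \left(417 - -91\right) = \left(4896 + \frac{1}{-74674}\right) + \left(417 + 91\right) = \left(4896 - \frac{1}{74674}\right) + 508 = \frac{365603903}{74674} + 508 = \frac{403538295}{74674}$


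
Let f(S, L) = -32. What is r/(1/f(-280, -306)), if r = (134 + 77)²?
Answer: -1424672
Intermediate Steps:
r = 44521 (r = 211² = 44521)
r/(1/f(-280, -306)) = 44521/(1/(-32)) = 44521/(-1/32) = 44521*(-32) = -1424672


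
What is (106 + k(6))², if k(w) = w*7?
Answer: 21904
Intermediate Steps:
k(w) = 7*w
(106 + k(6))² = (106 + 7*6)² = (106 + 42)² = 148² = 21904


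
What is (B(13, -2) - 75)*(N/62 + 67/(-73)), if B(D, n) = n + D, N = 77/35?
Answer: 638944/11315 ≈ 56.469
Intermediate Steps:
N = 11/5 (N = 77*(1/35) = 11/5 ≈ 2.2000)
B(D, n) = D + n
(B(13, -2) - 75)*(N/62 + 67/(-73)) = ((13 - 2) - 75)*((11/5)/62 + 67/(-73)) = (11 - 75)*((11/5)*(1/62) + 67*(-1/73)) = -64*(11/310 - 67/73) = -64*(-19967/22630) = 638944/11315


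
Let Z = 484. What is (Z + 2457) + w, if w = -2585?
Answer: 356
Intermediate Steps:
(Z + 2457) + w = (484 + 2457) - 2585 = 2941 - 2585 = 356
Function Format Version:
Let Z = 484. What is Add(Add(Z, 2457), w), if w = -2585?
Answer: 356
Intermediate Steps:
Add(Add(Z, 2457), w) = Add(Add(484, 2457), -2585) = Add(2941, -2585) = 356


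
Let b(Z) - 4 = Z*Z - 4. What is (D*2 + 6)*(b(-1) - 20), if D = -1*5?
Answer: 76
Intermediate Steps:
b(Z) = Z² (b(Z) = 4 + (Z*Z - 4) = 4 + (Z² - 4) = 4 + (-4 + Z²) = Z²)
D = -5
(D*2 + 6)*(b(-1) - 20) = (-5*2 + 6)*((-1)² - 20) = (-10 + 6)*(1 - 20) = -4*(-19) = 76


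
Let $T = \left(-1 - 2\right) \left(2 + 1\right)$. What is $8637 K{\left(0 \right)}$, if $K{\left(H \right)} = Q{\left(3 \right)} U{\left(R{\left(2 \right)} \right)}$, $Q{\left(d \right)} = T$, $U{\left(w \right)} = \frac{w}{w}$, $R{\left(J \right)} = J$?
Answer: $-77733$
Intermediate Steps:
$T = -9$ ($T = \left(-3\right) 3 = -9$)
$U{\left(w \right)} = 1$
$Q{\left(d \right)} = -9$
$K{\left(H \right)} = -9$ ($K{\left(H \right)} = \left(-9\right) 1 = -9$)
$8637 K{\left(0 \right)} = 8637 \left(-9\right) = -77733$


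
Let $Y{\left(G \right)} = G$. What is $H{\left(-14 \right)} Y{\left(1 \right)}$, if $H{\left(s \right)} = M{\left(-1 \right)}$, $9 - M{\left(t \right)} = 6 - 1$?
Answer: $4$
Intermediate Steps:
$M{\left(t \right)} = 4$ ($M{\left(t \right)} = 9 - \left(6 - 1\right) = 9 - 5 = 4$)
$H{\left(s \right)} = 4$
$H{\left(-14 \right)} Y{\left(1 \right)} = 4 \cdot 1 = 4$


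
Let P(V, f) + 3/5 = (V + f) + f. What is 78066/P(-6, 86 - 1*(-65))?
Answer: 390330/1477 ≈ 264.27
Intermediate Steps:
P(V, f) = -⅗ + V + 2*f (P(V, f) = -⅗ + ((V + f) + f) = -⅗ + (V + 2*f) = -⅗ + V + 2*f)
78066/P(-6, 86 - 1*(-65)) = 78066/(-⅗ - 6 + 2*(86 - 1*(-65))) = 78066/(-⅗ - 6 + 2*(86 + 65)) = 78066/(-⅗ - 6 + 2*151) = 78066/(-⅗ - 6 + 302) = 78066/(1477/5) = 78066*(5/1477) = 390330/1477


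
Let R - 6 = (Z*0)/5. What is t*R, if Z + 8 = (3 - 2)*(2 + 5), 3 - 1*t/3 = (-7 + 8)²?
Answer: 36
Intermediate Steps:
t = 6 (t = 9 - 3*(-7 + 8)² = 9 - 3*1² = 9 - 3*1 = 9 - 3 = 6)
Z = -1 (Z = -8 + (3 - 2)*(2 + 5) = -8 + 1*7 = -8 + 7 = -1)
R = 6 (R = 6 - 1*0/5 = 6 + 0*(⅕) = 6 + 0 = 6)
t*R = 6*6 = 36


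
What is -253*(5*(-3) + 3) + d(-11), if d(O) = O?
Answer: 3025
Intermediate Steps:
-253*(5*(-3) + 3) + d(-11) = -253*(5*(-3) + 3) - 11 = -253*(-15 + 3) - 11 = -253*(-12) - 11 = 3036 - 11 = 3025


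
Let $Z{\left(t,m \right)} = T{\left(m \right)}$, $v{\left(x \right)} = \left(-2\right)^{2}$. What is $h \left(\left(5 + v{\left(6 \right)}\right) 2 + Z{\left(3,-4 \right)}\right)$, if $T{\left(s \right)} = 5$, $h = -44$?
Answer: $-1012$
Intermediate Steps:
$v{\left(x \right)} = 4$
$Z{\left(t,m \right)} = 5$
$h \left(\left(5 + v{\left(6 \right)}\right) 2 + Z{\left(3,-4 \right)}\right) = - 44 \left(\left(5 + 4\right) 2 + 5\right) = - 44 \left(9 \cdot 2 + 5\right) = - 44 \left(18 + 5\right) = \left(-44\right) 23 = -1012$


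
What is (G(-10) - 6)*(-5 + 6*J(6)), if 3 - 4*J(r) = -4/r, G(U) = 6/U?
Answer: -33/10 ≈ -3.3000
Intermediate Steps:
J(r) = ¾ + 1/r (J(r) = ¾ - (-1)/r = ¾ + 1/r)
(G(-10) - 6)*(-5 + 6*J(6)) = (6/(-10) - 6)*(-5 + 6*(¾ + 1/6)) = (6*(-⅒) - 6)*(-5 + 6*(¾ + ⅙)) = (-⅗ - 6)*(-5 + 6*(11/12)) = -33*(-5 + 11/2)/5 = -33/5*½ = -33/10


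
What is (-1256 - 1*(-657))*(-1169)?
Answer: 700231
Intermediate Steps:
(-1256 - 1*(-657))*(-1169) = (-1256 + 657)*(-1169) = -599*(-1169) = 700231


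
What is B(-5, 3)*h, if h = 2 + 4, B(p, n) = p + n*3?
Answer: 24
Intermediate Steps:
B(p, n) = p + 3*n
h = 6
B(-5, 3)*h = (-5 + 3*3)*6 = (-5 + 9)*6 = 4*6 = 24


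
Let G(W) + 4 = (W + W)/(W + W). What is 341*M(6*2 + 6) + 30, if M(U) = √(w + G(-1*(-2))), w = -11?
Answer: 30 + 341*I*√14 ≈ 30.0 + 1275.9*I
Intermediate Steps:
G(W) = -3 (G(W) = -4 + (W + W)/(W + W) = -4 + (2*W)/((2*W)) = -4 + (2*W)*(1/(2*W)) = -4 + 1 = -3)
M(U) = I*√14 (M(U) = √(-11 - 3) = √(-14) = I*√14)
341*M(6*2 + 6) + 30 = 341*(I*√14) + 30 = 341*I*√14 + 30 = 30 + 341*I*√14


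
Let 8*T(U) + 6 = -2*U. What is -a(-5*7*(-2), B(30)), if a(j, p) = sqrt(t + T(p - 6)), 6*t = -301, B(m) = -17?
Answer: -I*sqrt(1626)/6 ≈ -6.7206*I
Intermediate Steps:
T(U) = -3/4 - U/4 (T(U) = -3/4 + (-2*U)/8 = -3/4 - U/4)
t = -301/6 (t = (1/6)*(-301) = -301/6 ≈ -50.167)
a(j, p) = sqrt(-593/12 - p/4) (a(j, p) = sqrt(-301/6 + (-3/4 - (p - 6)/4)) = sqrt(-301/6 + (-3/4 - (-6 + p)/4)) = sqrt(-301/6 + (-3/4 + (3/2 - p/4))) = sqrt(-301/6 + (3/4 - p/4)) = sqrt(-593/12 - p/4))
-a(-5*7*(-2), B(30)) = -sqrt(-1779 - 9*(-17))/6 = -sqrt(-1779 + 153)/6 = -sqrt(-1626)/6 = -I*sqrt(1626)/6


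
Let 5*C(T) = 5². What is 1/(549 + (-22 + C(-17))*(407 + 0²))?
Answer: -1/6370 ≈ -0.00015699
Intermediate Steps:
C(T) = 5 (C(T) = (⅕)*5² = (⅕)*25 = 5)
1/(549 + (-22 + C(-17))*(407 + 0²)) = 1/(549 + (-22 + 5)*(407 + 0²)) = 1/(549 - 17*(407 + 0)) = 1/(549 - 17*407) = 1/(549 - 6919) = 1/(-6370) = -1/6370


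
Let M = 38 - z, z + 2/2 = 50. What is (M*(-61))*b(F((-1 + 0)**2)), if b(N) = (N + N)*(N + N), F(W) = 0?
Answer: 0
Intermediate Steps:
z = 49 (z = -1 + 50 = 49)
b(N) = 4*N**2 (b(N) = (2*N)*(2*N) = 4*N**2)
M = -11 (M = 38 - 1*49 = 38 - 49 = -11)
(M*(-61))*b(F((-1 + 0)**2)) = (-11*(-61))*(4*0**2) = 671*(4*0) = 671*0 = 0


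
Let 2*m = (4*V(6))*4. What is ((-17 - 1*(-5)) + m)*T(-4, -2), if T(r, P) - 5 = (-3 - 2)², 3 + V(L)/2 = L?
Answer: 1080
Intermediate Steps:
V(L) = -6 + 2*L
m = 48 (m = ((4*(-6 + 2*6))*4)/2 = ((4*(-6 + 12))*4)/2 = ((4*6)*4)/2 = (24*4)/2 = (½)*96 = 48)
T(r, P) = 30 (T(r, P) = 5 + (-3 - 2)² = 5 + (-5)² = 5 + 25 = 30)
((-17 - 1*(-5)) + m)*T(-4, -2) = ((-17 - 1*(-5)) + 48)*30 = ((-17 + 5) + 48)*30 = (-12 + 48)*30 = 36*30 = 1080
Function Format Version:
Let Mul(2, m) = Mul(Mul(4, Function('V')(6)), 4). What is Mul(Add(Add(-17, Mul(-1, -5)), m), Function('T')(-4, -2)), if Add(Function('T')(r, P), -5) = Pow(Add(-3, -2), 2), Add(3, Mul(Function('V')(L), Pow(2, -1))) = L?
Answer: 1080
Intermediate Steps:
Function('V')(L) = Add(-6, Mul(2, L))
m = 48 (m = Mul(Rational(1, 2), Mul(Mul(4, Add(-6, Mul(2, 6))), 4)) = Mul(Rational(1, 2), Mul(Mul(4, Add(-6, 12)), 4)) = Mul(Rational(1, 2), Mul(Mul(4, 6), 4)) = Mul(Rational(1, 2), Mul(24, 4)) = Mul(Rational(1, 2), 96) = 48)
Function('T')(r, P) = 30 (Function('T')(r, P) = Add(5, Pow(Add(-3, -2), 2)) = Add(5, Pow(-5, 2)) = Add(5, 25) = 30)
Mul(Add(Add(-17, Mul(-1, -5)), m), Function('T')(-4, -2)) = Mul(Add(Add(-17, Mul(-1, -5)), 48), 30) = Mul(Add(Add(-17, 5), 48), 30) = Mul(Add(-12, 48), 30) = Mul(36, 30) = 1080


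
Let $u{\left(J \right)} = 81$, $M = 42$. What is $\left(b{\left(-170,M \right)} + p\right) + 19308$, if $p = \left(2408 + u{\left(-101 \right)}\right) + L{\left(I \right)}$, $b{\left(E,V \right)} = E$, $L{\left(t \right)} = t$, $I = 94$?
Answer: $21721$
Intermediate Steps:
$p = 2583$ ($p = \left(2408 + 81\right) + 94 = 2489 + 94 = 2583$)
$\left(b{\left(-170,M \right)} + p\right) + 19308 = \left(-170 + 2583\right) + 19308 = 2413 + 19308 = 21721$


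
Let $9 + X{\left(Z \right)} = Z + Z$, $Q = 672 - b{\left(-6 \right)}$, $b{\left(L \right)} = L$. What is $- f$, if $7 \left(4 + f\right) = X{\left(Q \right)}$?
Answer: $- \frac{1319}{7} \approx -188.43$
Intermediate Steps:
$Q = 678$ ($Q = 672 - -6 = 672 + 6 = 678$)
$X{\left(Z \right)} = -9 + 2 Z$ ($X{\left(Z \right)} = -9 + \left(Z + Z\right) = -9 + 2 Z$)
$f = \frac{1319}{7}$ ($f = -4 + \frac{-9 + 2 \cdot 678}{7} = -4 + \frac{-9 + 1356}{7} = -4 + \frac{1}{7} \cdot 1347 = -4 + \frac{1347}{7} = \frac{1319}{7} \approx 188.43$)
$- f = \left(-1\right) \frac{1319}{7} = - \frac{1319}{7}$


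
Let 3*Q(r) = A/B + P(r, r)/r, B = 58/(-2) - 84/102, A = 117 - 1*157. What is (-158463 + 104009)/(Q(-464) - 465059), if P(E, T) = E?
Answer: 41412267/353676776 ≈ 0.11709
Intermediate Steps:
A = -40 (A = 117 - 157 = -40)
B = -507/17 (B = 58*(-1/2) - 84*1/102 = -29 - 14/17 = -507/17 ≈ -29.824)
Q(r) = 1187/1521 (Q(r) = (-40/(-507/17) + r/r)/3 = (-40*(-17/507) + 1)/3 = (680/507 + 1)/3 = (1/3)*(1187/507) = 1187/1521)
(-158463 + 104009)/(Q(-464) - 465059) = (-158463 + 104009)/(1187/1521 - 465059) = -54454/(-707353552/1521) = -54454*(-1521/707353552) = 41412267/353676776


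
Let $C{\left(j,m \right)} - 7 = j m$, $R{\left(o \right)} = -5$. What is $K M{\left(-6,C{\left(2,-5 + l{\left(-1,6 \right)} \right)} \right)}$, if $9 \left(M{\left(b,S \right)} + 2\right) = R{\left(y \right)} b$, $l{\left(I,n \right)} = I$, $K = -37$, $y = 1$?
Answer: $- \frac{148}{3} \approx -49.333$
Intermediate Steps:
$C{\left(j,m \right)} = 7 + j m$
$M{\left(b,S \right)} = -2 - \frac{5 b}{9}$ ($M{\left(b,S \right)} = -2 + \frac{\left(-5\right) b}{9} = -2 - \frac{5 b}{9}$)
$K M{\left(-6,C{\left(2,-5 + l{\left(-1,6 \right)} \right)} \right)} = - 37 \left(-2 - - \frac{10}{3}\right) = - 37 \left(-2 + \frac{10}{3}\right) = \left(-37\right) \frac{4}{3} = - \frac{148}{3}$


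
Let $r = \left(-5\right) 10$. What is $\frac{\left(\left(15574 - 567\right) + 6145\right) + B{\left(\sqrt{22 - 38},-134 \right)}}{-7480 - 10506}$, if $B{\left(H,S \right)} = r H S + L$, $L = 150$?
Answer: $- \frac{10651}{8993} - \frac{13400 i}{8993} \approx -1.1844 - 1.49 i$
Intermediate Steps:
$r = -50$
$B{\left(H,S \right)} = 150 - 50 H S$ ($B{\left(H,S \right)} = - 50 H S + 150 = 150 - 50 H S$)
$\frac{\left(\left(15574 - 567\right) + 6145\right) + B{\left(\sqrt{22 - 38},-134 \right)}}{-7480 - 10506} = \frac{\left(\left(15574 - 567\right) + 6145\right) + \left(150 - 50 \sqrt{22 - 38} \left(-134\right)\right)}{-7480 - 10506} = \frac{\left(15007 + 6145\right) + \left(150 - 50 \sqrt{-16} \left(-134\right)\right)}{-17986} = \left(21152 + \left(150 - 50 \cdot 4 i \left(-134\right)\right)\right) \left(- \frac{1}{17986}\right) = \left(21152 + \left(150 + 26800 i\right)\right) \left(- \frac{1}{17986}\right) = \left(21302 + 26800 i\right) \left(- \frac{1}{17986}\right) = - \frac{10651}{8993} - \frac{13400 i}{8993}$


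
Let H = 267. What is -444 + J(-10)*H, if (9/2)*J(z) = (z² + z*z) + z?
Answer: 32488/3 ≈ 10829.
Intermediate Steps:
J(z) = 2*z/9 + 4*z²/9 (J(z) = 2*((z² + z*z) + z)/9 = 2*((z² + z²) + z)/9 = 2*(2*z² + z)/9 = 2*(z + 2*z²)/9 = 2*z/9 + 4*z²/9)
-444 + J(-10)*H = -444 + ((2/9)*(-10)*(1 + 2*(-10)))*267 = -444 + ((2/9)*(-10)*(1 - 20))*267 = -444 + ((2/9)*(-10)*(-19))*267 = -444 + (380/9)*267 = -444 + 33820/3 = 32488/3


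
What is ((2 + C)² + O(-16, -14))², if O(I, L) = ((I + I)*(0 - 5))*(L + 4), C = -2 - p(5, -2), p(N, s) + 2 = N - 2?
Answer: 2556801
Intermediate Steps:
p(N, s) = -4 + N (p(N, s) = -2 + (N - 2) = -2 + (-2 + N) = -4 + N)
C = -3 (C = -2 - (-4 + 5) = -2 - 1*1 = -2 - 1 = -3)
O(I, L) = -10*I*(4 + L) (O(I, L) = ((2*I)*(-5))*(4 + L) = (-10*I)*(4 + L) = -10*I*(4 + L))
((2 + C)² + O(-16, -14))² = ((2 - 3)² - 10*(-16)*(4 - 14))² = ((-1)² - 10*(-16)*(-10))² = (1 - 1600)² = (-1599)² = 2556801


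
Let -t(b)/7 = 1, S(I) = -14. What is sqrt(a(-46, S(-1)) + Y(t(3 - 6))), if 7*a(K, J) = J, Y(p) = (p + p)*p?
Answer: 4*sqrt(6) ≈ 9.7980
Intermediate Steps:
t(b) = -7 (t(b) = -7*1 = -7)
Y(p) = 2*p**2 (Y(p) = (2*p)*p = 2*p**2)
a(K, J) = J/7
sqrt(a(-46, S(-1)) + Y(t(3 - 6))) = sqrt((1/7)*(-14) + 2*(-7)**2) = sqrt(-2 + 2*49) = sqrt(-2 + 98) = sqrt(96) = 4*sqrt(6)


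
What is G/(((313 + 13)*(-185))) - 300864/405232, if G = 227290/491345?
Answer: -55722500730163/75051542029265 ≈ -0.74246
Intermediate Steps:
G = 45458/98269 (G = 227290*(1/491345) = 45458/98269 ≈ 0.46259)
G/(((313 + 13)*(-185))) - 300864/405232 = 45458/(98269*(((313 + 13)*(-185)))) - 300864/405232 = 45458/(98269*((326*(-185)))) - 300864*1/405232 = (45458/98269)/(-60310) - 18804/25327 = (45458/98269)*(-1/60310) - 18804/25327 = -22729/2963301695 - 18804/25327 = -55722500730163/75051542029265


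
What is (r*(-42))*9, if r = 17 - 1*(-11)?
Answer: -10584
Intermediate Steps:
r = 28 (r = 17 + 11 = 28)
(r*(-42))*9 = (28*(-42))*9 = -1176*9 = -10584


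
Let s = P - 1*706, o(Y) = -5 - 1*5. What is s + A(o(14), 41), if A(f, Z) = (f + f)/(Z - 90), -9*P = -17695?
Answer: 555889/441 ≈ 1260.5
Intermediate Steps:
P = 17695/9 (P = -⅑*(-17695) = 17695/9 ≈ 1966.1)
o(Y) = -10 (o(Y) = -5 - 5 = -10)
A(f, Z) = 2*f/(-90 + Z) (A(f, Z) = (2*f)/(-90 + Z) = 2*f/(-90 + Z))
s = 11341/9 (s = 17695/9 - 1*706 = 17695/9 - 706 = 11341/9 ≈ 1260.1)
s + A(o(14), 41) = 11341/9 + 2*(-10)/(-90 + 41) = 11341/9 + 2*(-10)/(-49) = 11341/9 + 2*(-10)*(-1/49) = 11341/9 + 20/49 = 555889/441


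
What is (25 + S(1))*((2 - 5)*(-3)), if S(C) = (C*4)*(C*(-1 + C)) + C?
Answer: 234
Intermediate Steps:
S(C) = C + 4*C**2*(-1 + C) (S(C) = (4*C)*(C*(-1 + C)) + C = 4*C**2*(-1 + C) + C = C + 4*C**2*(-1 + C))
(25 + S(1))*((2 - 5)*(-3)) = (25 + 1*(1 - 4*1 + 4*1**2))*((2 - 5)*(-3)) = (25 + 1*(1 - 4 + 4*1))*(-3*(-3)) = (25 + 1*(1 - 4 + 4))*9 = (25 + 1*1)*9 = (25 + 1)*9 = 26*9 = 234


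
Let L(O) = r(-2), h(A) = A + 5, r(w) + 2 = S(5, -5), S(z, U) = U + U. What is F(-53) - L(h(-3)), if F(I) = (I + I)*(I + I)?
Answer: 11248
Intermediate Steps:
S(z, U) = 2*U
r(w) = -12 (r(w) = -2 + 2*(-5) = -2 - 10 = -12)
F(I) = 4*I**2 (F(I) = (2*I)*(2*I) = 4*I**2)
h(A) = 5 + A
L(O) = -12
F(-53) - L(h(-3)) = 4*(-53)**2 - 1*(-12) = 4*2809 + 12 = 11236 + 12 = 11248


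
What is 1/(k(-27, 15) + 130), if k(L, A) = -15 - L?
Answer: 1/142 ≈ 0.0070423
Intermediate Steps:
1/(k(-27, 15) + 130) = 1/((-15 - 1*(-27)) + 130) = 1/((-15 + 27) + 130) = 1/(12 + 130) = 1/142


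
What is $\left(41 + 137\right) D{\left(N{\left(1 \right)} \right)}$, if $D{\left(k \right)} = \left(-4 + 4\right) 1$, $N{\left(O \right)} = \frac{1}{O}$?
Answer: $0$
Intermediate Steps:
$D{\left(k \right)} = 0$ ($D{\left(k \right)} = 0 \cdot 1 = 0$)
$\left(41 + 137\right) D{\left(N{\left(1 \right)} \right)} = \left(41 + 137\right) 0 = 178 \cdot 0 = 0$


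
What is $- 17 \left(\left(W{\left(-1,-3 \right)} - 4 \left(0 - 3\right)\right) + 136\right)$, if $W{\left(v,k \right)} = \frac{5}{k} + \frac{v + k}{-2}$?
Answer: $- \frac{7565}{3} \approx -2521.7$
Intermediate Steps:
$W{\left(v,k \right)} = \frac{5}{k} - \frac{k}{2} - \frac{v}{2}$ ($W{\left(v,k \right)} = \frac{5}{k} + \left(k + v\right) \left(- \frac{1}{2}\right) = \frac{5}{k} - \left(\frac{k}{2} + \frac{v}{2}\right) = \frac{5}{k} - \frac{k}{2} - \frac{v}{2}$)
$- 17 \left(\left(W{\left(-1,-3 \right)} - 4 \left(0 - 3\right)\right) + 136\right) = - 17 \left(\left(\frac{10 - - 3 \left(-3 - 1\right)}{2 \left(-3\right)} - 4 \left(0 - 3\right)\right) + 136\right) = - 17 \left(\left(\frac{1}{2} \left(- \frac{1}{3}\right) \left(10 - \left(-3\right) \left(-4\right)\right) - -12\right) + 136\right) = - 17 \left(\left(\frac{1}{2} \left(- \frac{1}{3}\right) \left(10 - 12\right) + 12\right) + 136\right) = - 17 \left(\left(\frac{1}{2} \left(- \frac{1}{3}\right) \left(-2\right) + 12\right) + 136\right) = - 17 \left(\left(\frac{1}{3} + 12\right) + 136\right) = - 17 \left(\frac{37}{3} + 136\right) = \left(-17\right) \frac{445}{3} = - \frac{7565}{3}$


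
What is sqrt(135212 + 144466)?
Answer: sqrt(279678) ≈ 528.85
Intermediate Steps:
sqrt(135212 + 144466) = sqrt(279678)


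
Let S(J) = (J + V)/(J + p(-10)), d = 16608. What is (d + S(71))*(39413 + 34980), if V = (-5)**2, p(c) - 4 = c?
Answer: 80315873088/65 ≈ 1.2356e+9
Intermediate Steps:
p(c) = 4 + c
V = 25
S(J) = (25 + J)/(-6 + J) (S(J) = (J + 25)/(J + (4 - 10)) = (25 + J)/(J - 6) = (25 + J)/(-6 + J))
(d + S(71))*(39413 + 34980) = (16608 + (25 + 71)/(-6 + 71))*(39413 + 34980) = (16608 + 96/65)*74393 = (1079616/65)*74393 = 80315873088/65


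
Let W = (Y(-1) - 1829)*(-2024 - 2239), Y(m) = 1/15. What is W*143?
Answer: 5574671102/5 ≈ 1.1149e+9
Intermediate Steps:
Y(m) = 1/15
W = 38983714/5 (W = (1/15 - 1829)*(-2024 - 2239) = -27434/15*(-4263) = 38983714/5 ≈ 7.7967e+6)
W*143 = (38983714/5)*143 = 5574671102/5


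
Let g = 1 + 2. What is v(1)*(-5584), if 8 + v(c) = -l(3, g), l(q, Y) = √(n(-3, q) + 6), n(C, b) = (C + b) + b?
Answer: 61424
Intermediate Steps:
n(C, b) = C + 2*b
g = 3
l(q, Y) = √(3 + 2*q) (l(q, Y) = √((-3 + 2*q) + 6) = √(3 + 2*q))
v(c) = -11 (v(c) = -8 - √(3 + 2*3) = -8 - √(3 + 6) = -8 - √9 = -8 - 1*3 = -8 - 3 = -11)
v(1)*(-5584) = -11*(-5584) = 61424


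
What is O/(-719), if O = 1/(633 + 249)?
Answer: -1/634158 ≈ -1.5769e-6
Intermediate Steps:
O = 1/882 ≈ 0.0011338
O/(-719) = (1/882)/(-719) = (1/882)*(-1/719) = -1/634158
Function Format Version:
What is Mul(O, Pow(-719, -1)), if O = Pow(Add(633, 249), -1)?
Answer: Rational(-1, 634158) ≈ -1.5769e-6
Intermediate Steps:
O = Rational(1, 882) (O = Pow(882, -1) = Rational(1, 882) ≈ 0.0011338)
Mul(O, Pow(-719, -1)) = Mul(Rational(1, 882), Pow(-719, -1)) = Mul(Rational(1, 882), Rational(-1, 719)) = Rational(-1, 634158)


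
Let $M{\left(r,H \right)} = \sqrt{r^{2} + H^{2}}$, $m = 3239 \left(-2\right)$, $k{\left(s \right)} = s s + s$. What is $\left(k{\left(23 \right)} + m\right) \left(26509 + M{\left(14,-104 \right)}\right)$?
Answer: $-157092334 - 11852 \sqrt{2753} \approx -1.5771 \cdot 10^{8}$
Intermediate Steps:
$k{\left(s \right)} = s + s^{2}$ ($k{\left(s \right)} = s^{2} + s = s + s^{2}$)
$m = -6478$
$M{\left(r,H \right)} = \sqrt{H^{2} + r^{2}}$
$\left(k{\left(23 \right)} + m\right) \left(26509 + M{\left(14,-104 \right)}\right) = \left(23 \left(1 + 23\right) - 6478\right) \left(26509 + \sqrt{\left(-104\right)^{2} + 14^{2}}\right) = \left(23 \cdot 24 - 6478\right) \left(26509 + \sqrt{10816 + 196}\right) = \left(552 - 6478\right) \left(26509 + \sqrt{11012}\right) = - 5926 \left(26509 + 2 \sqrt{2753}\right) = -157092334 - 11852 \sqrt{2753}$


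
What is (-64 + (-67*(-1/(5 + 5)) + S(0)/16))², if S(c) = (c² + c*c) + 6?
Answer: 5184729/1600 ≈ 3240.5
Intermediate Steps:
S(c) = 6 + 2*c² (S(c) = (c² + c²) + 6 = 2*c² + 6 = 6 + 2*c²)
(-64 + (-67*(-1/(5 + 5)) + S(0)/16))² = (-64 + (-67*(-1/(5 + 5)) + (6 + 2*0²)/16))² = (-64 + (-67/(10*(-1)) + (6 + 2*0)*(1/16)))² = (-64 + (-67/(-10) + (6 + 0)*(1/16)))² = (-64 + (-67*(-⅒) + 6*(1/16)))² = (-64 + (67/10 + 3/8))² = (-64 + 283/40)² = (-2277/40)² = 5184729/1600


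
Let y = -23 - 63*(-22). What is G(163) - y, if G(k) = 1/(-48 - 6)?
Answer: -73603/54 ≈ -1363.0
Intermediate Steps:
G(k) = -1/54 (G(k) = 1/(-54) = -1/54)
y = 1363 (y = -23 + 1386 = 1363)
G(163) - y = -1/54 - 1*1363 = -1/54 - 1363 = -73603/54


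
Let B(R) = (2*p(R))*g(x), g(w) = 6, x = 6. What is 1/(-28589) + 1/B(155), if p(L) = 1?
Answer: 28577/343068 ≈ 0.083298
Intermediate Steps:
B(R) = 12 (B(R) = (2*1)*6 = 2*6 = 12)
1/(-28589) + 1/B(155) = 1/(-28589) + 1/12 = -1/28589 + 1/12 = 28577/343068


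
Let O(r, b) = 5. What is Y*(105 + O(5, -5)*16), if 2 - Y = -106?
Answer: 19980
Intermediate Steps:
Y = 108 (Y = 2 - 1*(-106) = 2 + 106 = 108)
Y*(105 + O(5, -5)*16) = 108*(105 + 5*16) = 108*(105 + 80) = 108*185 = 19980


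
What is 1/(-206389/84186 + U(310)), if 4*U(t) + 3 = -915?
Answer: -42093/9763538 ≈ -0.0043112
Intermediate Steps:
U(t) = -459/2 (U(t) = -¾ + (¼)*(-915) = -¾ - 915/4 = -459/2)
1/(-206389/84186 + U(310)) = 1/(-206389/84186 - 459/2) = 1/(-9763538/42093) = -42093/9763538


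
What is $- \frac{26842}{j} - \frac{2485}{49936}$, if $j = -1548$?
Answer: $\frac{334133833}{19325232} \approx 17.29$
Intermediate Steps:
$- \frac{26842}{j} - \frac{2485}{49936} = - \frac{26842}{-1548} - \frac{2485}{49936} = \left(-26842\right) \left(- \frac{1}{1548}\right) - \frac{2485}{49936} = \frac{13421}{774} - \frac{2485}{49936} = \frac{334133833}{19325232}$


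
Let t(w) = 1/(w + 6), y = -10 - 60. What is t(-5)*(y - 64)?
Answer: -134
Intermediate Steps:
y = -70
t(w) = 1/(6 + w)
t(-5)*(y - 64) = (-70 - 64)/(6 - 5) = -134/1 = 1*(-134) = -134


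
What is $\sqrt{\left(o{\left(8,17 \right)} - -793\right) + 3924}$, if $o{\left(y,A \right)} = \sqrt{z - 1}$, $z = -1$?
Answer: $\sqrt{4717 + i \sqrt{2}} \approx 68.68 + 0.01 i$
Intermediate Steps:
$o{\left(y,A \right)} = i \sqrt{2}$ ($o{\left(y,A \right)} = \sqrt{-1 - 1} = \sqrt{-2} = i \sqrt{2}$)
$\sqrt{\left(o{\left(8,17 \right)} - -793\right) + 3924} = \sqrt{\left(i \sqrt{2} - -793\right) + 3924} = \sqrt{\left(i \sqrt{2} + 793\right) + 3924} = \sqrt{\left(793 + i \sqrt{2}\right) + 3924} = \sqrt{4717 + i \sqrt{2}}$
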